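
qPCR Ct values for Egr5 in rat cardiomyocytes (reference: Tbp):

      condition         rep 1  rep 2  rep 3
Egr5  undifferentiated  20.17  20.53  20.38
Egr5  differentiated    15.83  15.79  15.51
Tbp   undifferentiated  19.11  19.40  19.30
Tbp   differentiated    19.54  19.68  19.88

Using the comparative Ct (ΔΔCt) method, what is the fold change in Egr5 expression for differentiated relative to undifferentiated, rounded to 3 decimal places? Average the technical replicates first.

33.825

Mean Ct: Egr5 undifferentiated 20.360; Egr5 differentiated 15.710; Tbp undifferentiated 19.270; Tbp differentiated 19.700
ΔCt(undifferentiated) = 20.360 − 19.270 = 1.090
ΔCt(differentiated) = 15.710 − 19.700 = -3.990
ΔΔCt = -3.990 − 1.090 = -5.080
Fold change = 2^(−(-5.080)) = 2^5.080 = 33.8246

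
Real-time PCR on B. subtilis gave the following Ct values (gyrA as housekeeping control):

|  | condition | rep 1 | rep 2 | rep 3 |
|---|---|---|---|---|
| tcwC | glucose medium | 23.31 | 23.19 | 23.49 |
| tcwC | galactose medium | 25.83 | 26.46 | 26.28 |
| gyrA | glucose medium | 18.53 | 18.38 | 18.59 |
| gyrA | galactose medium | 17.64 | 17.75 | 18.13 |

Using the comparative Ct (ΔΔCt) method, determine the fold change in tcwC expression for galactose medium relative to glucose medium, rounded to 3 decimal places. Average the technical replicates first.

0.087

Mean Ct: tcwC glucose medium 23.330; tcwC galactose medium 26.190; gyrA glucose medium 18.500; gyrA galactose medium 17.840
ΔCt(glucose medium) = 23.330 − 18.500 = 4.830
ΔCt(galactose medium) = 26.190 − 17.840 = 8.350
ΔΔCt = 8.350 − 4.830 = 3.520
Fold change = 2^(−3.520) = 0.0872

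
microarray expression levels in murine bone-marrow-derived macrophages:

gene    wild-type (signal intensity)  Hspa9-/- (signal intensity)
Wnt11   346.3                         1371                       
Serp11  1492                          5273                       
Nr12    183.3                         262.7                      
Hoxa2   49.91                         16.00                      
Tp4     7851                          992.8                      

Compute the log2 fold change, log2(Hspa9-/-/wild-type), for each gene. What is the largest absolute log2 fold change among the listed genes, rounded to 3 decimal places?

2.983

log2(1371/346.3) = 1.985  (Wnt11)
log2(5273/1492) = 1.821  (Serp11)
log2(262.7/183.3) = 0.519  (Nr12)
log2(16.00/49.91) = -1.641  (Hoxa2)
log2(992.8/7851) = -2.983  (Tp4)
The largest magnitude belongs to Tp4.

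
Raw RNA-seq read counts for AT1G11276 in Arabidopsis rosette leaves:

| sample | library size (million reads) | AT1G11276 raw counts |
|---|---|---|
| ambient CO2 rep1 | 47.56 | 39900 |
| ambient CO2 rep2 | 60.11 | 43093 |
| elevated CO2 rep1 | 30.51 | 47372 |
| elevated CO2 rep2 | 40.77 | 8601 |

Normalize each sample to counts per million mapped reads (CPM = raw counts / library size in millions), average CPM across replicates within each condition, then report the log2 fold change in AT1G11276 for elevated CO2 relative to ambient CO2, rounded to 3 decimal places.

0.181

CPM(ambient CO2 rep1) = 39900 / 47.56 = 838.9403
CPM(ambient CO2 rep2) = 43093 / 60.11 = 716.9023
CPM(elevated CO2 rep1) = 47372 / 30.51 = 1552.6713
CPM(elevated CO2 rep2) = 8601 / 40.77 = 210.9639
mean CPM(ambient CO2) = 777.9213; mean CPM(elevated CO2) = 881.8176
Fold change = 881.8176 / 777.9213 = 1.13356
log2(1.13356) = 0.1809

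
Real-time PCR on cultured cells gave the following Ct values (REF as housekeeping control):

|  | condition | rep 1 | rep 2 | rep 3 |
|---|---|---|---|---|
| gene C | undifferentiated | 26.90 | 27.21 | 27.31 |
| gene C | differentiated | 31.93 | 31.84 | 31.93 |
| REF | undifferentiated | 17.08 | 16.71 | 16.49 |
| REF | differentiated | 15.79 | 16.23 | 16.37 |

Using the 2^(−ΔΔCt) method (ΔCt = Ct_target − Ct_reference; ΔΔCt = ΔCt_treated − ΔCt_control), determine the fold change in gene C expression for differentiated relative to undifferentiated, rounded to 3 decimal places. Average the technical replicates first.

Mean Ct: gene C undifferentiated 27.140; gene C differentiated 31.900; REF undifferentiated 16.760; REF differentiated 16.130
ΔCt(undifferentiated) = 27.140 − 16.760 = 10.380
ΔCt(differentiated) = 31.900 − 16.130 = 15.770
ΔΔCt = 15.770 − 10.380 = 5.390
Fold change = 2^(−5.390) = 0.0238

0.024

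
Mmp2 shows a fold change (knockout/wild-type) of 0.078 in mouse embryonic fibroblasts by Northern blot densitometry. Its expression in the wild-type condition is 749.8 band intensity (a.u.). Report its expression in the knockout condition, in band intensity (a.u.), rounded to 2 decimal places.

58.48

knockout expression = 749.8 × 0.078 = 58.48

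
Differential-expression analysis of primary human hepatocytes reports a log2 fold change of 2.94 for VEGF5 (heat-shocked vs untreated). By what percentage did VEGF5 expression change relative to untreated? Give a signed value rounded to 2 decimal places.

Fold change = 2^(2.94) = 7.6741
Percent change = (FC − 1) × 100% = (7.6741 − 1) × 100 = 667.41%

667.41%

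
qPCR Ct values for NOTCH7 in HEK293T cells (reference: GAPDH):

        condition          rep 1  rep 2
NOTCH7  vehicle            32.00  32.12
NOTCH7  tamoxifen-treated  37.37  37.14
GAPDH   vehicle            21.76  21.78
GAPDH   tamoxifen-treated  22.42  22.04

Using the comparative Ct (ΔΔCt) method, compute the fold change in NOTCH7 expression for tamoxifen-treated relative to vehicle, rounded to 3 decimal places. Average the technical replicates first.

0.038

Mean Ct: NOTCH7 vehicle 32.060; NOTCH7 tamoxifen-treated 37.255; GAPDH vehicle 21.770; GAPDH tamoxifen-treated 22.230
ΔCt(vehicle) = 32.060 − 21.770 = 10.290
ΔCt(tamoxifen-treated) = 37.255 − 22.230 = 15.025
ΔΔCt = 15.025 − 10.290 = 4.735
Fold change = 2^(−4.735) = 0.0376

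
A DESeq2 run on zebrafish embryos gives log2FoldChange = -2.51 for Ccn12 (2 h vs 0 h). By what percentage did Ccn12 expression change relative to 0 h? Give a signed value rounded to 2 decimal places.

Fold change = 2^(-2.51) = 0.1756
Percent change = (FC − 1) × 100% = (0.1756 − 1) × 100 = -82.44%

-82.44%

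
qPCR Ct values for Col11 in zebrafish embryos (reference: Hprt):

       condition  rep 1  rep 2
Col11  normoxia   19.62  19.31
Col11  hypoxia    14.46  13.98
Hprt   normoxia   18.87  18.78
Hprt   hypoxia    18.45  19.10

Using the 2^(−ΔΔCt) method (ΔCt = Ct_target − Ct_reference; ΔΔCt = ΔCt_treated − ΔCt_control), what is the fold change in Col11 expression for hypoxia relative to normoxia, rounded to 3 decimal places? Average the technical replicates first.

36.631

Mean Ct: Col11 normoxia 19.465; Col11 hypoxia 14.220; Hprt normoxia 18.825; Hprt hypoxia 18.775
ΔCt(normoxia) = 19.465 − 18.825 = 0.640
ΔCt(hypoxia) = 14.220 − 18.775 = -4.555
ΔΔCt = -4.555 − 0.640 = -5.195
Fold change = 2^(−(-5.195)) = 2^5.195 = 36.6312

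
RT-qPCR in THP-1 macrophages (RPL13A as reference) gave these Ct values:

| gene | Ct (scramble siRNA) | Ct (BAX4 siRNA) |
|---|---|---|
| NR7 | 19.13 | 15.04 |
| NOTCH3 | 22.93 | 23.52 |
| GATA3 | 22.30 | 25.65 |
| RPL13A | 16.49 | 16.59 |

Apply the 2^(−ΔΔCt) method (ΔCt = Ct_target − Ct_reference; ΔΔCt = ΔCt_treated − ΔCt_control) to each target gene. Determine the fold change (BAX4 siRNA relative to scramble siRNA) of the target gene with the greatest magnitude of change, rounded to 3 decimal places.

NR7: ΔΔCt = (15.04−16.59) − (19.13−16.49) = -1.55 − 2.64 = -4.19; fold change = 2^4.19 = 18.252
NOTCH3: ΔΔCt = (23.52−16.59) − (22.93−16.49) = 6.93 − 6.44 = 0.49; fold change = 2^-0.49 = 0.712
GATA3: ΔΔCt = (25.65−16.59) − (22.30−16.49) = 9.06 − 5.81 = 3.25; fold change = 2^-3.25 = 0.105
NR7 has the largest |ΔΔCt| = 4.19.

18.252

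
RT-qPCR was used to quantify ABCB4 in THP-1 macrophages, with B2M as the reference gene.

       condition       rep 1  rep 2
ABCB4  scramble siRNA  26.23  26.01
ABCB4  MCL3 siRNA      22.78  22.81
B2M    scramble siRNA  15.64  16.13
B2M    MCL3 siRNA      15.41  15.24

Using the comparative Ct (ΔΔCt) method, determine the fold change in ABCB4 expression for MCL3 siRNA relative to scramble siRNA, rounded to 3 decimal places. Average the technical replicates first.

Mean Ct: ABCB4 scramble siRNA 26.120; ABCB4 MCL3 siRNA 22.795; B2M scramble siRNA 15.885; B2M MCL3 siRNA 15.325
ΔCt(scramble siRNA) = 26.120 − 15.885 = 10.235
ΔCt(MCL3 siRNA) = 22.795 − 15.325 = 7.470
ΔΔCt = 7.470 − 10.235 = -2.765
Fold change = 2^(−(-2.765)) = 2^2.765 = 6.7975

6.797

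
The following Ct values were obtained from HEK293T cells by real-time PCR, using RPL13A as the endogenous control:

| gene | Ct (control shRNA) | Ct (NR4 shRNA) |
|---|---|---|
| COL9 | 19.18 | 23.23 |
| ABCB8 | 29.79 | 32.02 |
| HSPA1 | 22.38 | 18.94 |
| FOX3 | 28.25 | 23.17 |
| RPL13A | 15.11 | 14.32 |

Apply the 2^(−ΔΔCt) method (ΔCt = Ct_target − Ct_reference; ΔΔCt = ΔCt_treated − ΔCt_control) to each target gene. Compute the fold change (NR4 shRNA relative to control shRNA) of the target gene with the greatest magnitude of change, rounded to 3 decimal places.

0.035

COL9: ΔΔCt = (23.23−14.32) − (19.18−15.11) = 8.91 − 4.07 = 4.84; fold change = 2^-4.84 = 0.035
ABCB8: ΔΔCt = (32.02−14.32) − (29.79−15.11) = 17.70 − 14.68 = 3.02; fold change = 2^-3.02 = 0.123
HSPA1: ΔΔCt = (18.94−14.32) − (22.38−15.11) = 4.62 − 7.27 = -2.65; fold change = 2^2.65 = 6.277
FOX3: ΔΔCt = (23.17−14.32) − (28.25−15.11) = 8.85 − 13.14 = -4.29; fold change = 2^4.29 = 19.562
COL9 has the largest |ΔΔCt| = 4.84.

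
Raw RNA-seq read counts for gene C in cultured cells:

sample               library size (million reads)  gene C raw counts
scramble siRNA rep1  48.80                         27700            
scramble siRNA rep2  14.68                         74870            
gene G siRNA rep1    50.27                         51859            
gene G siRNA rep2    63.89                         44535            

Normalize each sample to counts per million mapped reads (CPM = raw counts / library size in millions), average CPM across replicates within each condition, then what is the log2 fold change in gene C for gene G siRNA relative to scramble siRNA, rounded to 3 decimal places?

CPM(scramble siRNA rep1) = 27700 / 48.80 = 567.6230
CPM(scramble siRNA rep2) = 74870 / 14.68 = 5100.1362
CPM(gene G siRNA rep1) = 51859 / 50.27 = 1031.6093
CPM(gene G siRNA rep2) = 44535 / 63.89 = 697.0574
mean CPM(scramble siRNA) = 2833.8796; mean CPM(gene G siRNA) = 864.3334
Fold change = 864.3334 / 2833.8796 = 0.30500
log2(0.30500) = -1.7131

-1.713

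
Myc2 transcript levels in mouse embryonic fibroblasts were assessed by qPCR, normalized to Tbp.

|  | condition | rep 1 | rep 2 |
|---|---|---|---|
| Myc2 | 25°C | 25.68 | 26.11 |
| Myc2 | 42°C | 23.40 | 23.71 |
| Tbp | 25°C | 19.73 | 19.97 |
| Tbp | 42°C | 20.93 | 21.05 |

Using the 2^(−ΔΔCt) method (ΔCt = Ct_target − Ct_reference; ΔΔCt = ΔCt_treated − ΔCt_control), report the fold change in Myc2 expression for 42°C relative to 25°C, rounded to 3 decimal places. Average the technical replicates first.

11.158

Mean Ct: Myc2 25°C 25.895; Myc2 42°C 23.555; Tbp 25°C 19.850; Tbp 42°C 20.990
ΔCt(25°C) = 25.895 − 19.850 = 6.045
ΔCt(42°C) = 23.555 − 20.990 = 2.565
ΔΔCt = 2.565 − 6.045 = -3.480
Fold change = 2^(−(-3.480)) = 2^3.480 = 11.1579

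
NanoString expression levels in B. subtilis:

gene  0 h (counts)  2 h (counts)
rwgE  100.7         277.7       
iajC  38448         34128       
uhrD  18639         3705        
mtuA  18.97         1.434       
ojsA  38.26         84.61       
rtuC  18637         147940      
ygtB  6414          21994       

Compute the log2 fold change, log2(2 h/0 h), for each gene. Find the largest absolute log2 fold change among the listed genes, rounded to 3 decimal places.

3.726

log2(277.7/100.7) = 1.463  (rwgE)
log2(34128/38448) = -0.172  (iajC)
log2(3705/18639) = -2.331  (uhrD)
log2(1.434/18.97) = -3.726  (mtuA)
log2(84.61/38.26) = 1.145  (ojsA)
log2(147940/18637) = 2.989  (rtuC)
log2(21994/6414) = 1.778  (ygtB)
The largest magnitude belongs to mtuA.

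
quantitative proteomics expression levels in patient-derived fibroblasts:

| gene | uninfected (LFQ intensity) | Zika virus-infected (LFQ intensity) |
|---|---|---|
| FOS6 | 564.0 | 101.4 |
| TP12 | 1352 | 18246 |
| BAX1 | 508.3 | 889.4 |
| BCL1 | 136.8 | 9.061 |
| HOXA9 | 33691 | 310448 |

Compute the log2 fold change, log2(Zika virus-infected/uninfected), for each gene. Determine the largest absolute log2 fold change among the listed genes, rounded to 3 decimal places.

3.916

log2(101.4/564.0) = -2.476  (FOS6)
log2(18246/1352) = 3.754  (TP12)
log2(889.4/508.3) = 0.807  (BAX1)
log2(9.061/136.8) = -3.916  (BCL1)
log2(310448/33691) = 3.204  (HOXA9)
The largest magnitude belongs to BCL1.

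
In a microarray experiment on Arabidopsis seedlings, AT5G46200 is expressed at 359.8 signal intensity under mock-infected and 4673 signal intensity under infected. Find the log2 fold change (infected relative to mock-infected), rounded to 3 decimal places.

3.699

Fold change = 4673 / 359.8 = 12.9878
log2(12.9878) = 3.6991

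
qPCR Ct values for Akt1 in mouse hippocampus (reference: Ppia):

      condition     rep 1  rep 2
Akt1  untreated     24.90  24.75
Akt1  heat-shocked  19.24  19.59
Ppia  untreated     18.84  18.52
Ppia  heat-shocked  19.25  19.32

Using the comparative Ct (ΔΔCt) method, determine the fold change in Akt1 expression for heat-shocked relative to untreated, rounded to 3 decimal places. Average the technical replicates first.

Mean Ct: Akt1 untreated 24.825; Akt1 heat-shocked 19.415; Ppia untreated 18.680; Ppia heat-shocked 19.285
ΔCt(untreated) = 24.825 − 18.680 = 6.145
ΔCt(heat-shocked) = 19.415 − 19.285 = 0.130
ΔΔCt = 0.130 − 6.145 = -6.015
Fold change = 2^(−(-6.015)) = 2^6.015 = 64.6689

64.669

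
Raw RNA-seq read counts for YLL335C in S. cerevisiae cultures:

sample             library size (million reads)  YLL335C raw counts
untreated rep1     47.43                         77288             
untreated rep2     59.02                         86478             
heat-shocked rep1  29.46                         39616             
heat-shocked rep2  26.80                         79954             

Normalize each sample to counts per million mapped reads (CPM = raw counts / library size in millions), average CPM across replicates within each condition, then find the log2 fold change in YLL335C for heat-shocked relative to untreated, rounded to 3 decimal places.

CPM(untreated rep1) = 77288 / 47.43 = 1629.5172
CPM(untreated rep2) = 86478 / 59.02 = 1465.2321
CPM(heat-shocked rep1) = 39616 / 29.46 = 1344.7386
CPM(heat-shocked rep2) = 79954 / 26.80 = 2983.3582
mean CPM(untreated) = 1547.3747; mean CPM(heat-shocked) = 2164.0484
Fold change = 2164.0484 / 1547.3747 = 1.39853
log2(1.39853) = 0.4839

0.484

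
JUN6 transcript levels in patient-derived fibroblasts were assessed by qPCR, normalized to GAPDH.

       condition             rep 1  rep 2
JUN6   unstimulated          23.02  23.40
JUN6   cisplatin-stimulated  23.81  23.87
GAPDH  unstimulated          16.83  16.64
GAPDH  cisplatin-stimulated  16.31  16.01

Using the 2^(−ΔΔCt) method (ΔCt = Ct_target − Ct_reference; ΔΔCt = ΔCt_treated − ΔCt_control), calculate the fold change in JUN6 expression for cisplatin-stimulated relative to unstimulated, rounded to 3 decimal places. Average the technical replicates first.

Mean Ct: JUN6 unstimulated 23.210; JUN6 cisplatin-stimulated 23.840; GAPDH unstimulated 16.735; GAPDH cisplatin-stimulated 16.160
ΔCt(unstimulated) = 23.210 − 16.735 = 6.475
ΔCt(cisplatin-stimulated) = 23.840 − 16.160 = 7.680
ΔΔCt = 7.680 − 6.475 = 1.205
Fold change = 2^(−1.205) = 0.4338

0.434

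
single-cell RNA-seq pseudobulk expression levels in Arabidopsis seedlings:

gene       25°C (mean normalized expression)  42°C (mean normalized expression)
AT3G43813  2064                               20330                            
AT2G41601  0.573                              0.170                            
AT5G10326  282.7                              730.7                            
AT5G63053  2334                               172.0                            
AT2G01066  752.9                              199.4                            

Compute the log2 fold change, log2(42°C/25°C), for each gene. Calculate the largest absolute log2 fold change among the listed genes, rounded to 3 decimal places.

log2(20330/2064) = 3.300  (AT3G43813)
log2(0.170/0.573) = -1.753  (AT2G41601)
log2(730.7/282.7) = 1.370  (AT5G10326)
log2(172.0/2334) = -3.762  (AT5G63053)
log2(199.4/752.9) = -1.917  (AT2G01066)
The largest magnitude belongs to AT5G63053.

3.762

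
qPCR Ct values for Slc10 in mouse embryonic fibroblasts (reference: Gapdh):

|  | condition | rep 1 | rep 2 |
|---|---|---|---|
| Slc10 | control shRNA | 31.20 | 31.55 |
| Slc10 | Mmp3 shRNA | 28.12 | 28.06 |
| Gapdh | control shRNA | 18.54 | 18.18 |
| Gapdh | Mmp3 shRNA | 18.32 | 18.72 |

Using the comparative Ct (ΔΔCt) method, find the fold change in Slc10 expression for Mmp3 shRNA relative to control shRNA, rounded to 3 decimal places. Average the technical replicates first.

Mean Ct: Slc10 control shRNA 31.375; Slc10 Mmp3 shRNA 28.090; Gapdh control shRNA 18.360; Gapdh Mmp3 shRNA 18.520
ΔCt(control shRNA) = 31.375 − 18.360 = 13.015
ΔCt(Mmp3 shRNA) = 28.090 − 18.520 = 9.570
ΔΔCt = 9.570 − 13.015 = -3.445
Fold change = 2^(−(-3.445)) = 2^3.445 = 10.8905

10.891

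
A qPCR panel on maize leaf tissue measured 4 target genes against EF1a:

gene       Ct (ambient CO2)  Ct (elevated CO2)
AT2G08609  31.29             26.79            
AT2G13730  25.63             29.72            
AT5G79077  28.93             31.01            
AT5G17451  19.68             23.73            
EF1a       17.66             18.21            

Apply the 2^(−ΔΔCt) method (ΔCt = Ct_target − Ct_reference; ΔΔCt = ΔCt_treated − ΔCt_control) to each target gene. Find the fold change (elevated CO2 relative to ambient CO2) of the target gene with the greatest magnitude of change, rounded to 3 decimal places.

33.128

AT2G08609: ΔΔCt = (26.79−18.21) − (31.29−17.66) = 8.58 − 13.63 = -5.05; fold change = 2^5.05 = 33.128
AT2G13730: ΔΔCt = (29.72−18.21) − (25.63−17.66) = 11.51 − 7.97 = 3.54; fold change = 2^-3.54 = 0.086
AT5G79077: ΔΔCt = (31.01−18.21) − (28.93−17.66) = 12.80 − 11.27 = 1.53; fold change = 2^-1.53 = 0.346
AT5G17451: ΔΔCt = (23.73−18.21) − (19.68−17.66) = 5.52 − 2.02 = 3.50; fold change = 2^-3.50 = 0.088
AT2G08609 has the largest |ΔΔCt| = 5.05.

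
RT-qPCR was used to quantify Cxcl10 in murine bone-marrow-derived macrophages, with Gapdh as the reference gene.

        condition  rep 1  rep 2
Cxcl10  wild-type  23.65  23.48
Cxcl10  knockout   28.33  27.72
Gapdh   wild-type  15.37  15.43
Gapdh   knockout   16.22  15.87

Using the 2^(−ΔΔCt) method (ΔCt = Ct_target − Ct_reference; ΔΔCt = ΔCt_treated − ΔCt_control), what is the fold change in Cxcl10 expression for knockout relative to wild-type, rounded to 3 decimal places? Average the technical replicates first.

Mean Ct: Cxcl10 wild-type 23.565; Cxcl10 knockout 28.025; Gapdh wild-type 15.400; Gapdh knockout 16.045
ΔCt(wild-type) = 23.565 − 15.400 = 8.165
ΔCt(knockout) = 28.025 − 16.045 = 11.980
ΔΔCt = 11.980 − 8.165 = 3.815
Fold change = 2^(−3.815) = 0.0711

0.071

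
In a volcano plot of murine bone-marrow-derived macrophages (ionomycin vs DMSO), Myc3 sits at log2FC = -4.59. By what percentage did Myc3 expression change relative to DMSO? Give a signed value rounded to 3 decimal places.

Fold change = 2^(-4.59) = 0.0415
Percent change = (FC − 1) × 100% = (0.0415 − 1) × 100 = -95.848%

-95.848%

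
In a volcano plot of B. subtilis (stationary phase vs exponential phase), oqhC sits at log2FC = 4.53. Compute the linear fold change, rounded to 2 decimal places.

Fold change = 2^(4.53) = 23.103

23.10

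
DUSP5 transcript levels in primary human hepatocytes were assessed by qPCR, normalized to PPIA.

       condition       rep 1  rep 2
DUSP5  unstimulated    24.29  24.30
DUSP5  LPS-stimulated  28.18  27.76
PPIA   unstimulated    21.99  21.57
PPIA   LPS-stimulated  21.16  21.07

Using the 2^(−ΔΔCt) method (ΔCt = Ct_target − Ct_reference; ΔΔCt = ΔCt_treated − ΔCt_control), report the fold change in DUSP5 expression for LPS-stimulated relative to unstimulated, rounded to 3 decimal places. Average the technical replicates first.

Mean Ct: DUSP5 unstimulated 24.295; DUSP5 LPS-stimulated 27.970; PPIA unstimulated 21.780; PPIA LPS-stimulated 21.115
ΔCt(unstimulated) = 24.295 − 21.780 = 2.515
ΔCt(LPS-stimulated) = 27.970 − 21.115 = 6.855
ΔΔCt = 6.855 − 2.515 = 4.340
Fold change = 2^(−4.340) = 0.0494

0.049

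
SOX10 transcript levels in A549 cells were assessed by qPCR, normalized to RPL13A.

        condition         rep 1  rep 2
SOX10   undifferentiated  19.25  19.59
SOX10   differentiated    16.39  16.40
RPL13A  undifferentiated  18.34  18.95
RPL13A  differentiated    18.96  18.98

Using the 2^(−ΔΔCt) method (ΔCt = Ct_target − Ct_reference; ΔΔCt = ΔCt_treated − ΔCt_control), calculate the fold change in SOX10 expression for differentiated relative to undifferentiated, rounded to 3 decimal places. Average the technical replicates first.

Mean Ct: SOX10 undifferentiated 19.420; SOX10 differentiated 16.395; RPL13A undifferentiated 18.645; RPL13A differentiated 18.970
ΔCt(undifferentiated) = 19.420 − 18.645 = 0.775
ΔCt(differentiated) = 16.395 − 18.970 = -2.575
ΔΔCt = -2.575 − 0.775 = -3.350
Fold change = 2^(−(-3.350)) = 2^3.350 = 10.1965

10.196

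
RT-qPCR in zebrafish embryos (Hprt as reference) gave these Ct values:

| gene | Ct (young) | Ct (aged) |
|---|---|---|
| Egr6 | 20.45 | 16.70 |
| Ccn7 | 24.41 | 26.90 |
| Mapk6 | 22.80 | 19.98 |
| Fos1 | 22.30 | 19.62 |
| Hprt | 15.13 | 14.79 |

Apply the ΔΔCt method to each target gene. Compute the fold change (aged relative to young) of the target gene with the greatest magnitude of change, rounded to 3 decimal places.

Egr6: ΔΔCt = (16.70−14.79) − (20.45−15.13) = 1.91 − 5.32 = -3.41; fold change = 2^3.41 = 10.629
Ccn7: ΔΔCt = (26.90−14.79) − (24.41−15.13) = 12.11 − 9.28 = 2.83; fold change = 2^-2.83 = 0.141
Mapk6: ΔΔCt = (19.98−14.79) − (22.80−15.13) = 5.19 − 7.67 = -2.48; fold change = 2^2.48 = 5.579
Fos1: ΔΔCt = (19.62−14.79) − (22.30−15.13) = 4.83 − 7.17 = -2.34; fold change = 2^2.34 = 5.063
Egr6 has the largest |ΔΔCt| = 3.41.

10.629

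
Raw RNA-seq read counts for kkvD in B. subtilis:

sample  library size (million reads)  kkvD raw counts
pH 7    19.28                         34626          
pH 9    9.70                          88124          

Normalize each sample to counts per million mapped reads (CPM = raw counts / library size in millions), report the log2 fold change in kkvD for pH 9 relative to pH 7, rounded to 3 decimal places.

2.339

CPM(pH 7) = 34626 / 19.28 = 1795.9544
CPM(pH 9) = 88124 / 9.70 = 9084.9485
Fold change = 9084.9485 / 1795.9544 = 5.05856
log2(5.05856) = 2.3387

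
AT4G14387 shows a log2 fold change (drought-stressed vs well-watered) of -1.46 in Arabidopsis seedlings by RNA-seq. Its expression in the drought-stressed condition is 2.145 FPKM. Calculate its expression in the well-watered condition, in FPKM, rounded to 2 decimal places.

Fold change = 2^(-1.46) = 0.3635
well-watered expression = 2.145 / 0.3635 = 5.90

5.90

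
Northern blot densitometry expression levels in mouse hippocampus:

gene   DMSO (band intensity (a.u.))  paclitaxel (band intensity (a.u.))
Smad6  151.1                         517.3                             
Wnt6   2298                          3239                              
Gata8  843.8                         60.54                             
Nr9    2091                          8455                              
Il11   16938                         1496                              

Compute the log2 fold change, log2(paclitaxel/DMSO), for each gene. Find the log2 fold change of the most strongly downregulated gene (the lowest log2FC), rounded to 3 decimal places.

log2(517.3/151.1) = 1.775  (Smad6)
log2(3239/2298) = 0.495  (Wnt6)
log2(60.54/843.8) = -3.801  (Gata8)
log2(8455/2091) = 2.016  (Nr9)
log2(1496/16938) = -3.501  (Il11)
Gata8 is most strongly downregulated.

-3.801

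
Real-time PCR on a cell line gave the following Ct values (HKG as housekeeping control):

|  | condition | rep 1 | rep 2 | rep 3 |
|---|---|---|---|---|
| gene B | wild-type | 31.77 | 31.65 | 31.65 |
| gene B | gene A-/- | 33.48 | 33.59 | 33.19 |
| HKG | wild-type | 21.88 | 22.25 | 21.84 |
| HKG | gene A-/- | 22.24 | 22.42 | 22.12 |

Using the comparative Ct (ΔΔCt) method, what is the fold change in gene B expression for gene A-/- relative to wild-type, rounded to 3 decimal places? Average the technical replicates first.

0.363

Mean Ct: gene B wild-type 31.690; gene B gene A-/- 33.420; HKG wild-type 21.990; HKG gene A-/- 22.260
ΔCt(wild-type) = 31.690 − 21.990 = 9.700
ΔCt(gene A-/-) = 33.420 − 22.260 = 11.160
ΔΔCt = 11.160 − 9.700 = 1.460
Fold change = 2^(−1.460) = 0.3635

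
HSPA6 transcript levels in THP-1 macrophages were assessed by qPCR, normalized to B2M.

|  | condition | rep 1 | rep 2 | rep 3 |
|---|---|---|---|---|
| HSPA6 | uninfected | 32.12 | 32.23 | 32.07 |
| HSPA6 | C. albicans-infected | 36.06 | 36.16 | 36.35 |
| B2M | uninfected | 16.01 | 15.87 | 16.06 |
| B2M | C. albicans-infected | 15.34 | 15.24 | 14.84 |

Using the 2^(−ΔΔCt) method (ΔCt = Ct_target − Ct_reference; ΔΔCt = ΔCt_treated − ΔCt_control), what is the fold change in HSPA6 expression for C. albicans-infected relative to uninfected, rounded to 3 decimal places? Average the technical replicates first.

0.034

Mean Ct: HSPA6 uninfected 32.140; HSPA6 C. albicans-infected 36.190; B2M uninfected 15.980; B2M C. albicans-infected 15.140
ΔCt(uninfected) = 32.140 − 15.980 = 16.160
ΔCt(C. albicans-infected) = 36.190 − 15.140 = 21.050
ΔΔCt = 21.050 − 16.160 = 4.890
Fold change = 2^(−4.890) = 0.0337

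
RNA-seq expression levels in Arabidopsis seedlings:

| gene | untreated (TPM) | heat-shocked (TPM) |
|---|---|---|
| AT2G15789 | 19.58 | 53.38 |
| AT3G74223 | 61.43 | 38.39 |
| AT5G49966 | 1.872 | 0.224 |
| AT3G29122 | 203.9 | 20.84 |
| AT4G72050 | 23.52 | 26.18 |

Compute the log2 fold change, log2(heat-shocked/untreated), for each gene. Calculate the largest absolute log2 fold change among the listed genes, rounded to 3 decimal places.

3.290

log2(53.38/19.58) = 1.447  (AT2G15789)
log2(38.39/61.43) = -0.678  (AT3G74223)
log2(0.224/1.872) = -3.063  (AT5G49966)
log2(20.84/203.9) = -3.290  (AT3G29122)
log2(26.18/23.52) = 0.155  (AT4G72050)
The largest magnitude belongs to AT3G29122.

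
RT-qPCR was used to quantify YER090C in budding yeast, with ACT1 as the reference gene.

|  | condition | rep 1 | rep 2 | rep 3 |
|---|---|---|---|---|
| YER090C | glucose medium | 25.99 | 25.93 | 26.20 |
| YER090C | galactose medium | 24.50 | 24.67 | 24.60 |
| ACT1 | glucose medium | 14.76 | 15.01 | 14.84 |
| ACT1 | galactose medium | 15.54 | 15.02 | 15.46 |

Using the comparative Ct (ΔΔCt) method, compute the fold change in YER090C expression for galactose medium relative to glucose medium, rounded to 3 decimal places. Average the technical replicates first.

3.784

Mean Ct: YER090C glucose medium 26.040; YER090C galactose medium 24.590; ACT1 glucose medium 14.870; ACT1 galactose medium 15.340
ΔCt(glucose medium) = 26.040 − 14.870 = 11.170
ΔCt(galactose medium) = 24.590 − 15.340 = 9.250
ΔΔCt = 9.250 − 11.170 = -1.920
Fold change = 2^(−(-1.920)) = 2^1.920 = 3.7842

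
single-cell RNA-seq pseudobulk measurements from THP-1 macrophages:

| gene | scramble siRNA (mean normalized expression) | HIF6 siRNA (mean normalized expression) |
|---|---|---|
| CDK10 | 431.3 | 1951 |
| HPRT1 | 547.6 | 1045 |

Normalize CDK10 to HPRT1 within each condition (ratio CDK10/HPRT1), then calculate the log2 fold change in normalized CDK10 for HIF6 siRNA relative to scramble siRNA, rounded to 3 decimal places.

CDK10/HPRT1 (scramble siRNA) = 431.3 / 547.6 = 0.78762
CDK10/HPRT1 (HIF6 siRNA) = 1951 / 1045 = 1.867
Fold change = 1.867 / 0.78762 = 2.3704
log2(2.3704) = 1.2451

1.245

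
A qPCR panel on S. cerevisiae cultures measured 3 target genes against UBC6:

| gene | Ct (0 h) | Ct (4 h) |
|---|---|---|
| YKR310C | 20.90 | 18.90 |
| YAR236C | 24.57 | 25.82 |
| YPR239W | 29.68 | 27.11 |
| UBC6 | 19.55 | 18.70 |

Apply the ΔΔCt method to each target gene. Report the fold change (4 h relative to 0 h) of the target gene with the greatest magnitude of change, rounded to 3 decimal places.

0.233

YKR310C: ΔΔCt = (18.90−18.70) − (20.90−19.55) = 0.20 − 1.35 = -1.15; fold change = 2^1.15 = 2.219
YAR236C: ΔΔCt = (25.82−18.70) − (24.57−19.55) = 7.12 − 5.02 = 2.10; fold change = 2^-2.10 = 0.233
YPR239W: ΔΔCt = (27.11−18.70) − (29.68−19.55) = 8.41 − 10.13 = -1.72; fold change = 2^1.72 = 3.294
YAR236C has the largest |ΔΔCt| = 2.10.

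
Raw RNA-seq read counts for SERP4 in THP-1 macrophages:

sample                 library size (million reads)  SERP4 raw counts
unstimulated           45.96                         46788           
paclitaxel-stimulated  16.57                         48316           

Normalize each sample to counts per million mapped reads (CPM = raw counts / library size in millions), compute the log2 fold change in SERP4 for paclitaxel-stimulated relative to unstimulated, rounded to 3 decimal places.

1.518

CPM(unstimulated) = 46788 / 45.96 = 1018.0157
CPM(paclitaxel-stimulated) = 48316 / 16.57 = 2915.8721
Fold change = 2915.8721 / 1018.0157 = 2.86427
log2(2.86427) = 1.5182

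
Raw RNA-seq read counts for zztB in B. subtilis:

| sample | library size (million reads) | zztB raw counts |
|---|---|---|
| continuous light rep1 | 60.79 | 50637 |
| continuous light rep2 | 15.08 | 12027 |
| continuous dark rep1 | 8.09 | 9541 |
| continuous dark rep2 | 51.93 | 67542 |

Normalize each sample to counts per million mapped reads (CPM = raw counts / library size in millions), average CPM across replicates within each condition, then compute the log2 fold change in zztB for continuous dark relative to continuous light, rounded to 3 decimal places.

0.605

CPM(continuous light rep1) = 50637 / 60.79 = 832.9824
CPM(continuous light rep2) = 12027 / 15.08 = 797.5464
CPM(continuous dark rep1) = 9541 / 8.09 = 1179.3572
CPM(continuous dark rep2) = 67542 / 51.93 = 1300.6355
mean CPM(continuous light) = 815.2644; mean CPM(continuous dark) = 1239.9964
Fold change = 1239.9964 / 815.2644 = 1.52097
log2(1.52097) = 0.6050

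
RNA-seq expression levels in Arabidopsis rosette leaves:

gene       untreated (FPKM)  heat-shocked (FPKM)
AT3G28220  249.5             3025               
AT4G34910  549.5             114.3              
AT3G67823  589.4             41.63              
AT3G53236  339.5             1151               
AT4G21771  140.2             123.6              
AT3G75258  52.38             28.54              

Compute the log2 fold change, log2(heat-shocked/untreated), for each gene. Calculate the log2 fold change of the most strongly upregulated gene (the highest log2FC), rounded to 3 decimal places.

log2(3025/249.5) = 3.600  (AT3G28220)
log2(114.3/549.5) = -2.265  (AT4G34910)
log2(41.63/589.4) = -3.824  (AT3G67823)
log2(1151/339.5) = 1.761  (AT3G53236)
log2(123.6/140.2) = -0.182  (AT4G21771)
log2(28.54/52.38) = -0.876  (AT3G75258)
AT3G28220 is most strongly upregulated.

3.600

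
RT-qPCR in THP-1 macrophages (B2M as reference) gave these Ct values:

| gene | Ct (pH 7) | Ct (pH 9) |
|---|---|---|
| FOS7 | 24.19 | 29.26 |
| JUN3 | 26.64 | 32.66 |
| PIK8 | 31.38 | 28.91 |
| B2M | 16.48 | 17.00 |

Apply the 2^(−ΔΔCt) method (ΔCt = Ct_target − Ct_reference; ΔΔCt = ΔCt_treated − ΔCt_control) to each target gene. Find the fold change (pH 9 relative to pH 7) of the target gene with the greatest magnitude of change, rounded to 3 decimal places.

0.022

FOS7: ΔΔCt = (29.26−17.00) − (24.19−16.48) = 12.26 − 7.71 = 4.55; fold change = 2^-4.55 = 0.043
JUN3: ΔΔCt = (32.66−17.00) − (26.64−16.48) = 15.66 − 10.16 = 5.50; fold change = 2^-5.50 = 0.022
PIK8: ΔΔCt = (28.91−17.00) − (31.38−16.48) = 11.91 − 14.90 = -2.99; fold change = 2^2.99 = 7.945
JUN3 has the largest |ΔΔCt| = 5.50.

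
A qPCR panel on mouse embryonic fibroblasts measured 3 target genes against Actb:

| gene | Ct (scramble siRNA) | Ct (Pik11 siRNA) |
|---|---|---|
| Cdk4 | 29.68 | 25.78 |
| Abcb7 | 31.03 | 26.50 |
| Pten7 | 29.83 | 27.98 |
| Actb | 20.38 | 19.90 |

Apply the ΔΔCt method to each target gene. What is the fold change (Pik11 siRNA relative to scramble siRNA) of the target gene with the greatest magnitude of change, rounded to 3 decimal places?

16.564

Cdk4: ΔΔCt = (25.78−19.90) − (29.68−20.38) = 5.88 − 9.30 = -3.42; fold change = 2^3.42 = 10.703
Abcb7: ΔΔCt = (26.50−19.90) − (31.03−20.38) = 6.60 − 10.65 = -4.05; fold change = 2^4.05 = 16.564
Pten7: ΔΔCt = (27.98−19.90) − (29.83−20.38) = 8.08 − 9.45 = -1.37; fold change = 2^1.37 = 2.585
Abcb7 has the largest |ΔΔCt| = 4.05.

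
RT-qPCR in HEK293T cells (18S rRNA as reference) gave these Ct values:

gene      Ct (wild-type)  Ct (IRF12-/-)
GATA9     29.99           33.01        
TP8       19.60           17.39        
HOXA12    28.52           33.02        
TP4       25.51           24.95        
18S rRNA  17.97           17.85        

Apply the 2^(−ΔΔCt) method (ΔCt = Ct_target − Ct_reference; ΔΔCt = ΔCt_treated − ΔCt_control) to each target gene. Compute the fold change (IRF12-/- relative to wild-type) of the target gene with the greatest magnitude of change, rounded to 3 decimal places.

GATA9: ΔΔCt = (33.01−17.85) − (29.99−17.97) = 15.16 − 12.02 = 3.14; fold change = 2^-3.14 = 0.113
TP8: ΔΔCt = (17.39−17.85) − (19.60−17.97) = -0.46 − 1.63 = -2.09; fold change = 2^2.09 = 4.257
HOXA12: ΔΔCt = (33.02−17.85) − (28.52−17.97) = 15.17 − 10.55 = 4.62; fold change = 2^-4.62 = 0.041
TP4: ΔΔCt = (24.95−17.85) − (25.51−17.97) = 7.10 − 7.54 = -0.44; fold change = 2^0.44 = 1.357
HOXA12 has the largest |ΔΔCt| = 4.62.

0.041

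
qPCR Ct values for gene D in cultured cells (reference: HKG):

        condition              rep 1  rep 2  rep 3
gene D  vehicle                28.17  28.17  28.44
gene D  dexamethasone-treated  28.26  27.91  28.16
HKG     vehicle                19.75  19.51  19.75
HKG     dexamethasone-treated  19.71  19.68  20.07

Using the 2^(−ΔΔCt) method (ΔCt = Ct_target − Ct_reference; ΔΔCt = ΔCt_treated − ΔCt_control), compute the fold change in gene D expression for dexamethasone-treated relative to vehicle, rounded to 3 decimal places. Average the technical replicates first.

Mean Ct: gene D vehicle 28.260; gene D dexamethasone-treated 28.110; HKG vehicle 19.670; HKG dexamethasone-treated 19.820
ΔCt(vehicle) = 28.260 − 19.670 = 8.590
ΔCt(dexamethasone-treated) = 28.110 − 19.820 = 8.290
ΔΔCt = 8.290 − 8.590 = -0.300
Fold change = 2^(−(-0.300)) = 2^0.300 = 1.2311

1.231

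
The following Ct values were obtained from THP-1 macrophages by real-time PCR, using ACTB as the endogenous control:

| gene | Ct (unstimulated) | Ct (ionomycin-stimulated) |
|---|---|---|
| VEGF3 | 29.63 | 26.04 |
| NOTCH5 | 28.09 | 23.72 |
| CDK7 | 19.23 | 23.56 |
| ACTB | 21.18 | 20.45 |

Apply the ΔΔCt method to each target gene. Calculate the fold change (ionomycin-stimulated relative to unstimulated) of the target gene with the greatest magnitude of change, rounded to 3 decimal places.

VEGF3: ΔΔCt = (26.04−20.45) − (29.63−21.18) = 5.59 − 8.45 = -2.86; fold change = 2^2.86 = 7.260
NOTCH5: ΔΔCt = (23.72−20.45) − (28.09−21.18) = 3.27 − 6.91 = -3.64; fold change = 2^3.64 = 12.467
CDK7: ΔΔCt = (23.56−20.45) − (19.23−21.18) = 3.11 − (-1.95) = 5.06; fold change = 2^-5.06 = 0.030
CDK7 has the largest |ΔΔCt| = 5.06.

0.030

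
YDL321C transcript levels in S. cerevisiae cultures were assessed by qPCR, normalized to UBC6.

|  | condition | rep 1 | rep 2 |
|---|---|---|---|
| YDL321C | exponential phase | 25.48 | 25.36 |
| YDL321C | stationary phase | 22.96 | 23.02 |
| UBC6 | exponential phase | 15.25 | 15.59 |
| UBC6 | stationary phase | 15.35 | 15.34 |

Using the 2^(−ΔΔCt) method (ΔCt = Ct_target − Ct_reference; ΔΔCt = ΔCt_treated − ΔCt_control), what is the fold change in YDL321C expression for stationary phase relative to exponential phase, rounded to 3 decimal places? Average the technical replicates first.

5.116

Mean Ct: YDL321C exponential phase 25.420; YDL321C stationary phase 22.990; UBC6 exponential phase 15.420; UBC6 stationary phase 15.345
ΔCt(exponential phase) = 25.420 − 15.420 = 10.000
ΔCt(stationary phase) = 22.990 − 15.345 = 7.645
ΔΔCt = 7.645 − 10.000 = -2.355
Fold change = 2^(−(-2.355)) = 2^2.355 = 5.1159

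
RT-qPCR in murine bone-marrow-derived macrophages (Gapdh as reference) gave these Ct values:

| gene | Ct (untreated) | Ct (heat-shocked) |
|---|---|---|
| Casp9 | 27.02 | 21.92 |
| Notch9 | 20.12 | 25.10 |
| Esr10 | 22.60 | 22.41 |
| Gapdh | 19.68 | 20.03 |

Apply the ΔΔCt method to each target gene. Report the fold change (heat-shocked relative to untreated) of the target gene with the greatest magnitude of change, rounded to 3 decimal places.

43.713

Casp9: ΔΔCt = (21.92−20.03) − (27.02−19.68) = 1.89 − 7.34 = -5.45; fold change = 2^5.45 = 43.713
Notch9: ΔΔCt = (25.10−20.03) − (20.12−19.68) = 5.07 − 0.44 = 4.63; fold change = 2^-4.63 = 0.040
Esr10: ΔΔCt = (22.41−20.03) − (22.60−19.68) = 2.38 − 2.92 = -0.54; fold change = 2^0.54 = 1.454
Casp9 has the largest |ΔΔCt| = 5.45.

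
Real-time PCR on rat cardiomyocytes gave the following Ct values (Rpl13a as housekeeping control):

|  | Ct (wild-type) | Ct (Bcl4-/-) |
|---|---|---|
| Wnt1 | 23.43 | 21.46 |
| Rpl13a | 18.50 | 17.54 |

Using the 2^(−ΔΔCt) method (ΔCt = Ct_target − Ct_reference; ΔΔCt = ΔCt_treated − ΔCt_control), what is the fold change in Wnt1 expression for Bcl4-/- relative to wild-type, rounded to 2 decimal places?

ΔCt(wild-type) = 23.430 − 18.500 = 4.930
ΔCt(Bcl4-/-) = 21.460 − 17.540 = 3.920
ΔΔCt = 3.920 − 4.930 = -1.010
Fold change = 2^(−(-1.010)) = 2^1.010 = 2.014

2.01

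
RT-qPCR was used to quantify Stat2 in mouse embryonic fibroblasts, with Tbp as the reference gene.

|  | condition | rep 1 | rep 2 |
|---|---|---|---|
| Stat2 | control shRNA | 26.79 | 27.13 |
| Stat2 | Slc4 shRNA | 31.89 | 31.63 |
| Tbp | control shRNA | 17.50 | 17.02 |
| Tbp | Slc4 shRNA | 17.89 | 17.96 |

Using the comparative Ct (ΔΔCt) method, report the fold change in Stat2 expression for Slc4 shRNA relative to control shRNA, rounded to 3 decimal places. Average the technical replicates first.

0.057

Mean Ct: Stat2 control shRNA 26.960; Stat2 Slc4 shRNA 31.760; Tbp control shRNA 17.260; Tbp Slc4 shRNA 17.925
ΔCt(control shRNA) = 26.960 − 17.260 = 9.700
ΔCt(Slc4 shRNA) = 31.760 − 17.925 = 13.835
ΔΔCt = 13.835 − 9.700 = 4.135
Fold change = 2^(−4.135) = 0.0569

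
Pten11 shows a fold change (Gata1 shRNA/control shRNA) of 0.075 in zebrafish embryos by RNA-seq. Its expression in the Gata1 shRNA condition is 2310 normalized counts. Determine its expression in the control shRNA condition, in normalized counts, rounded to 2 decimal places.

30800.00

control shRNA expression = 2310 / 0.075 = 30800.00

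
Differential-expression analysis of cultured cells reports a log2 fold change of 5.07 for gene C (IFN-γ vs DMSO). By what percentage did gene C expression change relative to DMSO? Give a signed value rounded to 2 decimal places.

Fold change = 2^(5.07) = 33.5909
Percent change = (FC − 1) × 100% = (33.5909 − 1) × 100 = 3259.09%

3259.09%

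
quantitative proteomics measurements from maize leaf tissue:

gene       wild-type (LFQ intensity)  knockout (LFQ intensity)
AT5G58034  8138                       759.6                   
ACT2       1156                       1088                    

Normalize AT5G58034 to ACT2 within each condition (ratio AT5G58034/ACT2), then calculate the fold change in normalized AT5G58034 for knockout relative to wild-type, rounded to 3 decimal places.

AT5G58034/ACT2 (wild-type) = 8138 / 1156 = 7.0398
AT5G58034/ACT2 (knockout) = 759.6 / 1088 = 0.69816
Fold change = 0.69816 / 7.0398 = 0.0992

0.099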